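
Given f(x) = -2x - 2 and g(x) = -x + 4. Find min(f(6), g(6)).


f(6) = -14
g(6) = -2
min = -14

-14


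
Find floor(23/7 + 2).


5


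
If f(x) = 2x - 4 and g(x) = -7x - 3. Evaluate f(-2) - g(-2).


f(-2) = -8
g(-2) = 11
Difference = -19

-19


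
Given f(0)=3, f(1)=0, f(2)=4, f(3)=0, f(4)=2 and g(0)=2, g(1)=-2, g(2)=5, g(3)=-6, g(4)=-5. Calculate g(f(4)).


f(4) = 2
g(2) = 5

5


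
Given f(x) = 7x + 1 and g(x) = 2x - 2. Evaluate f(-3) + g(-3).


f(-3) = -20
g(-3) = -8
Sum = -28

-28


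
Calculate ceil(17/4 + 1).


17/4 = 4.25
4.25 + 1 = 5.25
ceil(5.25) = 6

6


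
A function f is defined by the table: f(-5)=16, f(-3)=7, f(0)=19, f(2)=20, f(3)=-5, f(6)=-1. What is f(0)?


Reading from the table at x = 0

19


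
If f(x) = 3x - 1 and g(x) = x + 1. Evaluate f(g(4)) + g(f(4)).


f(g(4)) = 14
g(f(4)) = 12
Sum = 26

26


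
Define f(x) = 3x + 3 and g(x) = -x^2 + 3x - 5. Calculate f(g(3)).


g(3) = -5
f(-5) = -12

-12


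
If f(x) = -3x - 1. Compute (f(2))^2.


f(2) = -7
(-7)^2 = 49

49


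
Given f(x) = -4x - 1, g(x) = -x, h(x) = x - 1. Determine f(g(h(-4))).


h(-4) = -5
g(-5) = 5
f(5) = -21

-21


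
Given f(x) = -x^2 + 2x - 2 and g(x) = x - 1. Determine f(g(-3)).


g(-3) = -4
f(-4) = (-1)*(-4)^2 + 2*(-4) - 2 = -26

-26


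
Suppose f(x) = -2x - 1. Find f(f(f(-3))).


f(-3) = 5
f(5) = -11
f(-11) = 21

21


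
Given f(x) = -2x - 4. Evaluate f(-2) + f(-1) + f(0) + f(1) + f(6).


f(-2) = 0
f(-1) = -2
f(0) = -4
f(1) = -6
f(6) = -16
Sum = -28

-28


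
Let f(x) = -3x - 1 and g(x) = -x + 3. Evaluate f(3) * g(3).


f(3) = -10
g(3) = 0
Product = 0

0


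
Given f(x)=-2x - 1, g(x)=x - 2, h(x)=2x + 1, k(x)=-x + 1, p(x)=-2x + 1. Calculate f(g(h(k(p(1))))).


p(1) = -1
k(-1) = 2
h(2) = 5
g(5) = 3
f(3) = -7

-7


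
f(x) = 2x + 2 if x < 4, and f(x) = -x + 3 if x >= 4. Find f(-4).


-4 satisfies x < 4
f(-4) = -6

-6


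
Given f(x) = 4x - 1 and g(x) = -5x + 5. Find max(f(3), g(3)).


f(3) = 11
g(3) = -10
max = 11

11


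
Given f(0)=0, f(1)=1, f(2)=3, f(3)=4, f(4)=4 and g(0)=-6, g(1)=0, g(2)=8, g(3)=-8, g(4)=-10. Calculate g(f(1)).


f(1) = 1
g(1) = 0

0


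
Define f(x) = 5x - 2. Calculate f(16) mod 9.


f(16) = 78
78 mod 9 = 6

6


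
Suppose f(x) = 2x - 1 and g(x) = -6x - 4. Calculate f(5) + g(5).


f(5) = 9
g(5) = -34
Sum = -25

-25


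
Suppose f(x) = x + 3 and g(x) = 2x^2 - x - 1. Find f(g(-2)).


g(-2) = 9
f(9) = 12

12


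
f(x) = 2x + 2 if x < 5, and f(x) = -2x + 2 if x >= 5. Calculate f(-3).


-4


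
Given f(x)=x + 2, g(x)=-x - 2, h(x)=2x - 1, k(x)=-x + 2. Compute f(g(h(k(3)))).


k(3) = -1
h(-1) = -3
g(-3) = 1
f(1) = 3

3


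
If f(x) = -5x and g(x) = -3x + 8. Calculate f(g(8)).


80


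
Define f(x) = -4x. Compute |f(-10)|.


f(-10) = 40
|40| = 40

40


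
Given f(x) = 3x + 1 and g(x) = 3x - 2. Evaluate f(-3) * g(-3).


f(-3) = -8
g(-3) = -11
Product = 88

88


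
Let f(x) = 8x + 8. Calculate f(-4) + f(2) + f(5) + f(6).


f(-4) = -24
f(2) = 24
f(5) = 48
f(6) = 56
Sum = 104

104


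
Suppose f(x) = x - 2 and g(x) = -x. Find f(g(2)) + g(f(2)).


-4


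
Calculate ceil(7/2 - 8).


7/2 = 3.5
3.5 - 8 = -4.5
ceil(-4.5) = -4

-4


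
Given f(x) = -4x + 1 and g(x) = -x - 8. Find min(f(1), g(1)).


-9


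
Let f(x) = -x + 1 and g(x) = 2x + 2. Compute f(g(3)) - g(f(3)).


-5


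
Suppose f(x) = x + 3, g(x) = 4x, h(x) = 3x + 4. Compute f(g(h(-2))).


h(-2) = -2
g(-2) = -8
f(-8) = -5

-5


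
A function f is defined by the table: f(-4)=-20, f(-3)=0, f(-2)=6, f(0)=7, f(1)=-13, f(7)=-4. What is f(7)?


-4


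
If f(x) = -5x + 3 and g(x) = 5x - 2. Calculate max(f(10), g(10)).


48


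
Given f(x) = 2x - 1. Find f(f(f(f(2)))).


f(2) = 3
f(3) = 5
f(5) = 9
f(9) = 17

17


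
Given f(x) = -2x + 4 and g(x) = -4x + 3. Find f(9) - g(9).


f(9) = -14
g(9) = -33
Difference = 19

19


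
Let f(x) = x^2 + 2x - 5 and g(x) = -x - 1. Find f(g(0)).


g(0) = -1
f(-1) = 1*(-1)^2 + 2*(-1) - 5 = -6

-6


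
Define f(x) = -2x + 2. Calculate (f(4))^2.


f(4) = -6
(-6)^2 = 36

36


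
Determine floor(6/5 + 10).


6/5 = 1.2
1.2 + 10 = 11.2
floor(11.2) = 11

11


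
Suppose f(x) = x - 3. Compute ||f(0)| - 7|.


f(0) = -3
|-3| = 3
|3 - 7| = 4

4


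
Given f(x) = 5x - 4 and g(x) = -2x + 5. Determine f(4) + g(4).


f(4) = 16
g(4) = -3
Sum = 13

13


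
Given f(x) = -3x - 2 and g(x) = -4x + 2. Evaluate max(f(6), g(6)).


f(6) = -20
g(6) = -22
max = -20

-20


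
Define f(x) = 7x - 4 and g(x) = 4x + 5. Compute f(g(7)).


g(7) = 33
f(33) = 227

227


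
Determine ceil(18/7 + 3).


18/7 = 2.5714
2.5714 + 3 = 5.5714
ceil(5.5714) = 6

6


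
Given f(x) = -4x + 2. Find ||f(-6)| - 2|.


24


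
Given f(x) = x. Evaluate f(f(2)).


f(2) = 2
f(2) = 2

2


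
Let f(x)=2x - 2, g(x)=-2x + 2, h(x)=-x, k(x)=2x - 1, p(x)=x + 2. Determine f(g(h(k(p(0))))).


14


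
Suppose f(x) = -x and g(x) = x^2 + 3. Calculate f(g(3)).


g(3) = 12
f(12) = -12

-12


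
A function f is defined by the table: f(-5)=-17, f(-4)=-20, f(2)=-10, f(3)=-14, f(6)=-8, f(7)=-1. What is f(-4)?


Reading from the table at x = -4

-20


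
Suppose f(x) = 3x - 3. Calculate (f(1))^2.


0


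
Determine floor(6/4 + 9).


6/4 = 1.5
1.5 + 9 = 10.5
floor(10.5) = 10

10


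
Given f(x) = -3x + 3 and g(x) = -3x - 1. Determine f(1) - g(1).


4


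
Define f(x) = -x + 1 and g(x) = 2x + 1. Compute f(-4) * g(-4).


f(-4) = 5
g(-4) = -7
Product = -35

-35


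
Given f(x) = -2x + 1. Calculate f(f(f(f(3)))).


43


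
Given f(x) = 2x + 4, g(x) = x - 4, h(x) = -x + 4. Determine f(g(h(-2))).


h(-2) = 6
g(6) = 2
f(2) = 8

8


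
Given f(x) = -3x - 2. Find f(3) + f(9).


f(3) = -11
f(9) = -29
Sum = -40

-40


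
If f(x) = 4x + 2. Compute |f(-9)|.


34


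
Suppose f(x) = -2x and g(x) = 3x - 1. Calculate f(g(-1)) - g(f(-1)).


f(g(-1)) = 8
g(f(-1)) = 5
Difference = 3

3


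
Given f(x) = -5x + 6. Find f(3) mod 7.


5


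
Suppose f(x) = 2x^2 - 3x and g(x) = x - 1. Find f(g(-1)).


g(-1) = -2
f(-2) = 2*(-2)^2 - 3*(-2) = 14

14


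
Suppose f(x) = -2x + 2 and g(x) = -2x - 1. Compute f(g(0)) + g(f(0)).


f(g(0)) = 4
g(f(0)) = -5
Sum = -1

-1


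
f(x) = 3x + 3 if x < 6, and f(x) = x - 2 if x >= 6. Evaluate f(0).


0 satisfies x < 6
f(0) = 3

3


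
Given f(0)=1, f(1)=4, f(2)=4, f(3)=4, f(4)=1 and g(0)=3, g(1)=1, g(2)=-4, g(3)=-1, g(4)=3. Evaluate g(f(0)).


f(0) = 1
g(1) = 1

1


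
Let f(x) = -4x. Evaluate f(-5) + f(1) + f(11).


f(-5) = 20
f(1) = -4
f(11) = -44
Sum = -28

-28


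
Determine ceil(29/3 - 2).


29/3 = 9.6667
9.6667 - 2 = 7.6667
ceil(7.6667) = 8

8


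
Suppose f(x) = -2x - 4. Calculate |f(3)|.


f(3) = -10
|-10| = 10

10


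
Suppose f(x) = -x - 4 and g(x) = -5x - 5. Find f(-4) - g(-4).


f(-4) = 0
g(-4) = 15
Difference = -15

-15


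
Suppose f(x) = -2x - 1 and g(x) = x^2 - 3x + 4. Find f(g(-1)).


-17


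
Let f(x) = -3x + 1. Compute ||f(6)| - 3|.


14


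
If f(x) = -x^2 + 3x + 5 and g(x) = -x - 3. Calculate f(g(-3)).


g(-3) = 0
f(0) = (-1)*(0)^2 + 3*(0) + 5 = 5

5


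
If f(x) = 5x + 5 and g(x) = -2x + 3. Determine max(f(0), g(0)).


5


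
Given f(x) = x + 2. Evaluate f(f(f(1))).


f(1) = 3
f(3) = 5
f(5) = 7

7


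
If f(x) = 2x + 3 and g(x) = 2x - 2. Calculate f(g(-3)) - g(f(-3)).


f(g(-3)) = -13
g(f(-3)) = -8
Difference = -5

-5


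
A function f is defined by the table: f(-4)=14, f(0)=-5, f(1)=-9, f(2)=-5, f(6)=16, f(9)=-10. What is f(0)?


Reading from the table at x = 0

-5


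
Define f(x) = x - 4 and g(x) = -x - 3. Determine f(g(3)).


g(3) = -6
f(-6) = -10

-10


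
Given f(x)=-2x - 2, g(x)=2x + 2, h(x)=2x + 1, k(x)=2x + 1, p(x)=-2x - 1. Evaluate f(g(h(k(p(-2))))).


-66


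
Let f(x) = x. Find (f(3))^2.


f(3) = 3
(3)^2 = 9

9


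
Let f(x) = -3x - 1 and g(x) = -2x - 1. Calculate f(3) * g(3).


70


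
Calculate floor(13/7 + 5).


13/7 = 1.8571
1.8571 + 5 = 6.8571
floor(6.8571) = 6

6


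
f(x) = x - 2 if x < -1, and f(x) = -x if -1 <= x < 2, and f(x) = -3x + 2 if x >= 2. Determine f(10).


10 satisfies x >= 2
f(10) = -28

-28


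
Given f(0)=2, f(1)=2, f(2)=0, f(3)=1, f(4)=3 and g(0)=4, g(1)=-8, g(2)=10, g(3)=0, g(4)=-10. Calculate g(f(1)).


f(1) = 2
g(2) = 10

10


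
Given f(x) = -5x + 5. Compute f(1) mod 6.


f(1) = 0
0 mod 6 = 0

0


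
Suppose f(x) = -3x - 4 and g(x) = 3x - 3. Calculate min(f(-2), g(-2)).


f(-2) = 2
g(-2) = -9
min = -9

-9


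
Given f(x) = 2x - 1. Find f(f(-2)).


-11


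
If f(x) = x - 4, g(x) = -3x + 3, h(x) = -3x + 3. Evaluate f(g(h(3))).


h(3) = -6
g(-6) = 21
f(21) = 17

17


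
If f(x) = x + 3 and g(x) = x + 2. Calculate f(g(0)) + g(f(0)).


f(g(0)) = 5
g(f(0)) = 5
Sum = 10

10


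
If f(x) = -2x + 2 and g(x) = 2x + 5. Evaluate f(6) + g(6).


f(6) = -10
g(6) = 17
Sum = 7

7


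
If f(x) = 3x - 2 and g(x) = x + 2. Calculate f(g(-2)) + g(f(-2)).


f(g(-2)) = -2
g(f(-2)) = -6
Sum = -8

-8


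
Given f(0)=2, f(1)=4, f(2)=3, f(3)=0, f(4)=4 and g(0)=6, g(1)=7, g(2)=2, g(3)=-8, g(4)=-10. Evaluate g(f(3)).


f(3) = 0
g(0) = 6

6


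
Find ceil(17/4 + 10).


15


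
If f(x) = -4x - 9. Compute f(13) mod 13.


f(13) = -61
-61 mod 13 = 4

4


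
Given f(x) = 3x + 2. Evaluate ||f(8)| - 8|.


f(8) = 26
|26| = 26
|26 - 8| = 18

18


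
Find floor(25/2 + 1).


25/2 = 12.5
12.5 + 1 = 13.5
floor(13.5) = 13

13


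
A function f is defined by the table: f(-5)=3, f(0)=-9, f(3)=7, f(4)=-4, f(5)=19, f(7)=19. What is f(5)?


Reading from the table at x = 5

19


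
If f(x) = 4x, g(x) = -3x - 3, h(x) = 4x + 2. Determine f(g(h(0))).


h(0) = 2
g(2) = -9
f(-9) = -36

-36


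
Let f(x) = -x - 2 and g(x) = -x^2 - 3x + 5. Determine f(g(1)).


g(1) = 1
f(1) = -3

-3


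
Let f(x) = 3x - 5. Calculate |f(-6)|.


f(-6) = -23
|-23| = 23

23


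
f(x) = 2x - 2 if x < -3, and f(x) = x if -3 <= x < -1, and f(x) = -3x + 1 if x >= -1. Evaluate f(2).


2 satisfies x >= -1
f(2) = -5

-5


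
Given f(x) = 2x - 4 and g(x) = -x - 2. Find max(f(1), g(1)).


-2


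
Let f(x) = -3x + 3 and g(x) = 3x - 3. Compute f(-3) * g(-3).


f(-3) = 12
g(-3) = -12
Product = -144

-144


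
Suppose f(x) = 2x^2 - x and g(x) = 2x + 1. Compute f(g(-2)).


21


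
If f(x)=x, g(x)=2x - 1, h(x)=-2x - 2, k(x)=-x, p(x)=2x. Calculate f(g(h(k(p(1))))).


p(1) = 2
k(2) = -2
h(-2) = 2
g(2) = 3
f(3) = 3

3


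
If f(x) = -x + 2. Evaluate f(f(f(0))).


f(0) = 2
f(2) = 0
f(0) = 2

2


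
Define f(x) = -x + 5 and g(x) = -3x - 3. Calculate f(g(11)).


g(11) = -36
f(-36) = 41

41


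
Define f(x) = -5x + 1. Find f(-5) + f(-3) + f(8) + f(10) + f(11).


f(-5) = 26
f(-3) = 16
f(8) = -39
f(10) = -49
f(11) = -54
Sum = -100

-100


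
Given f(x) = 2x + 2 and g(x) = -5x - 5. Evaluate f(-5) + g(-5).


f(-5) = -8
g(-5) = 20
Sum = 12

12


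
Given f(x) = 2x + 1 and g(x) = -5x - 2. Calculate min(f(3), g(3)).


f(3) = 7
g(3) = -17
min = -17

-17


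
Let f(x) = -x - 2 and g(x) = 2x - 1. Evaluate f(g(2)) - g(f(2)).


f(g(2)) = -5
g(f(2)) = -9
Difference = 4

4


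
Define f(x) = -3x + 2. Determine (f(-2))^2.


f(-2) = 8
(8)^2 = 64

64


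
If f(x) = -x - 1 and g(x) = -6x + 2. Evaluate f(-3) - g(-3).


f(-3) = 2
g(-3) = 20
Difference = -18

-18


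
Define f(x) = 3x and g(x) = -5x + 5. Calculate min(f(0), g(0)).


f(0) = 0
g(0) = 5
min = 0

0


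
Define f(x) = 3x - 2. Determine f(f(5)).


37


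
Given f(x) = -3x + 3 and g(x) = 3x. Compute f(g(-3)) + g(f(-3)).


66


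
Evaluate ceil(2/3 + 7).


2/3 = 0.6667
0.6667 + 7 = 7.6667
ceil(7.6667) = 8

8


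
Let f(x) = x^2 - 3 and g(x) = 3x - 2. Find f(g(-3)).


g(-3) = -11
f(-11) = 1*(-11)^2 - 3 = 118

118


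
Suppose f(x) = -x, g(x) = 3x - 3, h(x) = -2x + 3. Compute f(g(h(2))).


6


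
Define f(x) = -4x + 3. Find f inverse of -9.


Solve -4x + 3 = -9
x = (-9 - 3) / (-4) = 3

3


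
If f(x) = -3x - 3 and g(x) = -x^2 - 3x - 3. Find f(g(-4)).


g(-4) = -7
f(-7) = 18

18


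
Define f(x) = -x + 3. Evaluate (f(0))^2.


f(0) = 3
(3)^2 = 9

9


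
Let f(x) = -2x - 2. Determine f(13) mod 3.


f(13) = -28
-28 mod 3 = 2

2


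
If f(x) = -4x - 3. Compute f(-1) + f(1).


f(-1) = 1
f(1) = -7
Sum = -6

-6


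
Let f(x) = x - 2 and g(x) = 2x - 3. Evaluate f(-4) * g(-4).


f(-4) = -6
g(-4) = -11
Product = 66

66


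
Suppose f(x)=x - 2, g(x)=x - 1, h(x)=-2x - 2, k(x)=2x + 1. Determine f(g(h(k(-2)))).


k(-2) = -3
h(-3) = 4
g(4) = 3
f(3) = 1

1


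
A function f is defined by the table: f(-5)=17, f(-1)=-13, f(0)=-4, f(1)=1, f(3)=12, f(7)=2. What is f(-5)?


Reading from the table at x = -5

17


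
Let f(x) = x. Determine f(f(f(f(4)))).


f(4) = 4
f(4) = 4
f(4) = 4
f(4) = 4

4


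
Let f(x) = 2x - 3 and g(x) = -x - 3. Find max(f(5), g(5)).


f(5) = 7
g(5) = -8
max = 7

7


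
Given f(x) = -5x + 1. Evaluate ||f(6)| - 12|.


17


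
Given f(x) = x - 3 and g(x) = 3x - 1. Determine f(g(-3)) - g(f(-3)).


f(g(-3)) = -13
g(f(-3)) = -19
Difference = 6

6


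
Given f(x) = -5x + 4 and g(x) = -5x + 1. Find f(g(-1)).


-26


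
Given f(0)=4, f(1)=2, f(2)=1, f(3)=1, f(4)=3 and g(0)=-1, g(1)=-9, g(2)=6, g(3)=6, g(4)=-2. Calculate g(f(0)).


f(0) = 4
g(4) = -2

-2


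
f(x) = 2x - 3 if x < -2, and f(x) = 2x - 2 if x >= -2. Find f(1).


1 satisfies x >= -2
f(1) = 0

0


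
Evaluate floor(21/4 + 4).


21/4 = 5.25
5.25 + 4 = 9.25
floor(9.25) = 9

9


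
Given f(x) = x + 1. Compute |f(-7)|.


f(-7) = -6
|-6| = 6

6


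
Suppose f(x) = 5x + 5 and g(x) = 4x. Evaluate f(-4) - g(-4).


f(-4) = -15
g(-4) = -16
Difference = 1

1


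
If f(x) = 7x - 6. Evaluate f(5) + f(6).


f(5) = 29
f(6) = 36
Sum = 65

65


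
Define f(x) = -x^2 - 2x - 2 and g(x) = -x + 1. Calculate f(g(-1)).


-10


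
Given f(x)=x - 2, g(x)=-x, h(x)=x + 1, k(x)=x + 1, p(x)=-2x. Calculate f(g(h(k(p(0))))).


-4


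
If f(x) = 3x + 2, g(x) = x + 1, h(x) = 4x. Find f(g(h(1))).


17


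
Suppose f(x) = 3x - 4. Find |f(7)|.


f(7) = 17
|17| = 17

17


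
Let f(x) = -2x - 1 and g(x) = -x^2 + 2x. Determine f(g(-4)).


g(-4) = -24
f(-24) = 47

47


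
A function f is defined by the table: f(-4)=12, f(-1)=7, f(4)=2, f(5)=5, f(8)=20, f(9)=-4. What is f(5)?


Reading from the table at x = 5

5


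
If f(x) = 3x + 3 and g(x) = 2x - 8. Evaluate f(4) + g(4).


f(4) = 15
g(4) = 0
Sum = 15

15


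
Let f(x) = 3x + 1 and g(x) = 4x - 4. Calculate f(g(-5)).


g(-5) = -24
f(-24) = -71

-71


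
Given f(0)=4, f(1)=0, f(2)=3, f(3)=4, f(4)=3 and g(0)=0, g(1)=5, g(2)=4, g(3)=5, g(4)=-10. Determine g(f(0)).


f(0) = 4
g(4) = -10

-10


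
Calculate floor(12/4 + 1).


12/4 = 3
3 + 1 = 4
floor(4) = 4

4


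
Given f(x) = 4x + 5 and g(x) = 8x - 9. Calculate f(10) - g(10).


f(10) = 45
g(10) = 71
Difference = -26

-26


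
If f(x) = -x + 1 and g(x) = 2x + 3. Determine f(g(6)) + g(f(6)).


f(g(6)) = -14
g(f(6)) = -7
Sum = -21

-21


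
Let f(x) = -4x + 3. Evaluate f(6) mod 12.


f(6) = -21
-21 mod 12 = 3

3


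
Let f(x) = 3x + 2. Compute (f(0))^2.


f(0) = 2
(2)^2 = 4

4


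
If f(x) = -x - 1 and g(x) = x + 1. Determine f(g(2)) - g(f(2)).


f(g(2)) = -4
g(f(2)) = -2
Difference = -2

-2


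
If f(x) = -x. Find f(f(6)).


f(6) = -6
f(-6) = 6

6


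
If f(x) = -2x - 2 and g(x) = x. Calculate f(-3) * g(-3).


f(-3) = 4
g(-3) = -3
Product = -12

-12


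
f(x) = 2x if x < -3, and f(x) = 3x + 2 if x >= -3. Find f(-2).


-2 satisfies x >= -3
f(-2) = -4

-4


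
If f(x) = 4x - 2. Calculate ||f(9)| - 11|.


f(9) = 34
|34| = 34
|34 - 11| = 23

23


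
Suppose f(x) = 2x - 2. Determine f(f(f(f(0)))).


f(0) = -2
f(-2) = -6
f(-6) = -14
f(-14) = -30

-30


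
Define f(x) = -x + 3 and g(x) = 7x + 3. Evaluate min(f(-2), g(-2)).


-11


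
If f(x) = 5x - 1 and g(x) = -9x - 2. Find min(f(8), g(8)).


f(8) = 39
g(8) = -74
min = -74

-74


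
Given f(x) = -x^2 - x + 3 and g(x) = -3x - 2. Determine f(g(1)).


g(1) = -5
f(-5) = (-1)*(-5)^2 - 1*(-5) + 3 = -17

-17


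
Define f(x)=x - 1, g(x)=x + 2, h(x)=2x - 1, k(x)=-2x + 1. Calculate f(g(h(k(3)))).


-10


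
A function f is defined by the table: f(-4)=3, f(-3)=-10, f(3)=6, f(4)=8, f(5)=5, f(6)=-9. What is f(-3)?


Reading from the table at x = -3

-10


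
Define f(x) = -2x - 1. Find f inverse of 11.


Solve -2x - 1 = 11
x = (11 + 1) / (-2) = -6

-6


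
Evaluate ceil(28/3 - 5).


28/3 = 9.3333
9.3333 - 5 = 4.3333
ceil(4.3333) = 5

5


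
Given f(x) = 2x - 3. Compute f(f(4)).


f(4) = 5
f(5) = 7

7


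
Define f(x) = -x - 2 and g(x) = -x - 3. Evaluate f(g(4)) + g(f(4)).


f(g(4)) = 5
g(f(4)) = 3
Sum = 8

8


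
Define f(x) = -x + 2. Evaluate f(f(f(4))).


f(4) = -2
f(-2) = 4
f(4) = -2

-2


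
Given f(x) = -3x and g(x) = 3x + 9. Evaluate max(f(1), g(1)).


12


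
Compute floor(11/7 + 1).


11/7 = 1.5714
1.5714 + 1 = 2.5714
floor(2.5714) = 2

2


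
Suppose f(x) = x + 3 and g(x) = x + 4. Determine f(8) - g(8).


f(8) = 11
g(8) = 12
Difference = -1

-1


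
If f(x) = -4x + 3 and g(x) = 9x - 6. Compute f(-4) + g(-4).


-23


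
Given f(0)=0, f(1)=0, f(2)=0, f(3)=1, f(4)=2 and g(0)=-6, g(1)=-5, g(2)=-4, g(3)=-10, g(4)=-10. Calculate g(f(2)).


f(2) = 0
g(0) = -6

-6


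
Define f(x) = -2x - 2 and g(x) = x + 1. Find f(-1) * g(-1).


f(-1) = 0
g(-1) = 0
Product = 0

0


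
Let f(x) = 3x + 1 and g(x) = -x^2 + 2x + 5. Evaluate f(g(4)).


g(4) = -3
f(-3) = -8

-8


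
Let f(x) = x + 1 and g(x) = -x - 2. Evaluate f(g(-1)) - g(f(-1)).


f(g(-1)) = 0
g(f(-1)) = -2
Difference = 2

2


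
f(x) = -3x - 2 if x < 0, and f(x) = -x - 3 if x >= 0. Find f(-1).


1


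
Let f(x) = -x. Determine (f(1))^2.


f(1) = -1
(-1)^2 = 1

1


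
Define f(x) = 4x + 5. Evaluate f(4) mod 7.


f(4) = 21
21 mod 7 = 0

0


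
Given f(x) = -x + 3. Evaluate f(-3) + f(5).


f(-3) = 6
f(5) = -2
Sum = 4

4


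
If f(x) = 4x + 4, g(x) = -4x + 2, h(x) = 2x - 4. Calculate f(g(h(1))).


h(1) = -2
g(-2) = 10
f(10) = 44

44


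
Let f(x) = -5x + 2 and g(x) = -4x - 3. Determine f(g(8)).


g(8) = -35
f(-35) = 177

177


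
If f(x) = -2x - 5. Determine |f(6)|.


17


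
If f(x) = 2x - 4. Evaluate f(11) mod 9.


f(11) = 18
18 mod 9 = 0

0


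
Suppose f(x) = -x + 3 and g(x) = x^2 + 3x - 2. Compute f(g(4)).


g(4) = 26
f(26) = -23

-23


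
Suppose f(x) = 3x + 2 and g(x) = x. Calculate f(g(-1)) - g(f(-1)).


f(g(-1)) = -1
g(f(-1)) = -1
Difference = 0

0


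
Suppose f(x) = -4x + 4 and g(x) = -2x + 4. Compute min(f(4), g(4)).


f(4) = -12
g(4) = -4
min = -12

-12


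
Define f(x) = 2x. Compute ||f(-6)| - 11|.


f(-6) = -12
|-12| = 12
|12 - 11| = 1

1


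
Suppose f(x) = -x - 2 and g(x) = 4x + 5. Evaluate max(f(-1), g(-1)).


f(-1) = -1
g(-1) = 1
max = 1

1


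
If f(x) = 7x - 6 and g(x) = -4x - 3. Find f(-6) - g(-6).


-69


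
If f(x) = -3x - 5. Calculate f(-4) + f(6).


f(-4) = 7
f(6) = -23
Sum = -16

-16


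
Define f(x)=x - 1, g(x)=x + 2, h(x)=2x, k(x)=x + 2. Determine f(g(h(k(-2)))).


1


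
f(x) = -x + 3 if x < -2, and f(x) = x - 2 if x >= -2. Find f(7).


5


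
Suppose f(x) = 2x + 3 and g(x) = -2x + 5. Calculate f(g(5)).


g(5) = -5
f(-5) = -7

-7


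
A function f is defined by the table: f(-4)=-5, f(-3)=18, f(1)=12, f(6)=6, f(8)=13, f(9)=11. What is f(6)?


Reading from the table at x = 6

6


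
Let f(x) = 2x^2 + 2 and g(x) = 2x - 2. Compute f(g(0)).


g(0) = -2
f(-2) = 2*(-2)^2 + 2 = 10

10


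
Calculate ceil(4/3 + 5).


4/3 = 1.3333
1.3333 + 5 = 6.3333
ceil(6.3333) = 7

7


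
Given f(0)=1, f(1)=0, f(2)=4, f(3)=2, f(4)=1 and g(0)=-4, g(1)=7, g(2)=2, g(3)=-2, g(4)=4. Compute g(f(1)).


f(1) = 0
g(0) = -4

-4


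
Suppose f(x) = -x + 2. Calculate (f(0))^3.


8


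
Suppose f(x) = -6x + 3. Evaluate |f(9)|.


f(9) = -51
|-51| = 51

51


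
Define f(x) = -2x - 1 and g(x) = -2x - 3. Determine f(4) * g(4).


f(4) = -9
g(4) = -11
Product = 99

99


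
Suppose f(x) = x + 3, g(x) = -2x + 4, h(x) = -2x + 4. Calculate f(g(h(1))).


h(1) = 2
g(2) = 0
f(0) = 3

3


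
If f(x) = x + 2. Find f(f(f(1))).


f(1) = 3
f(3) = 5
f(5) = 7

7


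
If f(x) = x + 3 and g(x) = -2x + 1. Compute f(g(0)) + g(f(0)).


f(g(0)) = 4
g(f(0)) = -5
Sum = -1

-1


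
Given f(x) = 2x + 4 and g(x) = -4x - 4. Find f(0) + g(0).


0


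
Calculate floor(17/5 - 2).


1


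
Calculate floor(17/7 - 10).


17/7 = 2.4286
2.4286 - 10 = -7.5714
floor(-7.5714) = -8

-8


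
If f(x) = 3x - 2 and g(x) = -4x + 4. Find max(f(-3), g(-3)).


f(-3) = -11
g(-3) = 16
max = 16

16


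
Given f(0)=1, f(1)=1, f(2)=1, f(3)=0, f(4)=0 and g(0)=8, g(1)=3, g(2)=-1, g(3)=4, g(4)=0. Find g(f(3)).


f(3) = 0
g(0) = 8

8


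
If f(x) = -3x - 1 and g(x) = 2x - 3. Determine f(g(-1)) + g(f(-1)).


f(g(-1)) = 14
g(f(-1)) = 1
Sum = 15

15


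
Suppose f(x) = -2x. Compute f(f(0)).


0


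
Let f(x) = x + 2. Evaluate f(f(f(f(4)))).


f(4) = 6
f(6) = 8
f(8) = 10
f(10) = 12

12


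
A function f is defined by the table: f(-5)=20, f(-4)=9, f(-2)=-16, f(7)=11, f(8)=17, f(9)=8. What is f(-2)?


Reading from the table at x = -2

-16


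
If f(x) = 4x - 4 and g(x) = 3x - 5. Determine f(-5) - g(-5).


f(-5) = -24
g(-5) = -20
Difference = -4

-4


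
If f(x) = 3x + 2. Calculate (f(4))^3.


f(4) = 14
(14)^3 = 2744

2744


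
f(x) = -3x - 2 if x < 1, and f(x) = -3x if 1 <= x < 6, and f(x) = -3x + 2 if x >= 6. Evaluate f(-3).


-3 satisfies x < 1
f(-3) = 7

7


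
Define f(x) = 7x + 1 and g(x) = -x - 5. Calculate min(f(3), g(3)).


f(3) = 22
g(3) = -8
min = -8

-8


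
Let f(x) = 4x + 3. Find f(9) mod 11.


f(9) = 39
39 mod 11 = 6

6


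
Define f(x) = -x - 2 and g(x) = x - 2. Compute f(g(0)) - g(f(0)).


4


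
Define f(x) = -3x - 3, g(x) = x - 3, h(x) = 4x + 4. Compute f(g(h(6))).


-78


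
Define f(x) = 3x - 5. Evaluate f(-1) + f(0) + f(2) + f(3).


f(-1) = -8
f(0) = -5
f(2) = 1
f(3) = 4
Sum = -8

-8


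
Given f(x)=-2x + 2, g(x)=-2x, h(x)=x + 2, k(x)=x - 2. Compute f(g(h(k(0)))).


k(0) = -2
h(-2) = 0
g(0) = 0
f(0) = 2

2


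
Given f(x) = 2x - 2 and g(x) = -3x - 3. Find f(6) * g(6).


f(6) = 10
g(6) = -21
Product = -210

-210


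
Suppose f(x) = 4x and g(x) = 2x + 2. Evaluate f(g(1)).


g(1) = 4
f(4) = 16

16


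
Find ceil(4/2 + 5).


4/2 = 2
2 + 5 = 7
ceil(7) = 7

7


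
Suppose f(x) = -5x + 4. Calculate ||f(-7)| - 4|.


f(-7) = 39
|39| = 39
|39 - 4| = 35

35


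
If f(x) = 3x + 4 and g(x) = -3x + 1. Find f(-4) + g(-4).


5


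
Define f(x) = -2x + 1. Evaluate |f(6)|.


f(6) = -11
|-11| = 11

11


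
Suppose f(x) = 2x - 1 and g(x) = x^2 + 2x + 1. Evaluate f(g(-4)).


g(-4) = 9
f(9) = 17

17


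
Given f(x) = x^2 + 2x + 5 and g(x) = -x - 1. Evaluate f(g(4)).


g(4) = -5
f(-5) = 1*(-5)^2 + 2*(-5) + 5 = 20

20


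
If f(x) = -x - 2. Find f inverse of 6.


-8


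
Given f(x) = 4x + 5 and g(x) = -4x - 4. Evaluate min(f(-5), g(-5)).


f(-5) = -15
g(-5) = 16
min = -15

-15


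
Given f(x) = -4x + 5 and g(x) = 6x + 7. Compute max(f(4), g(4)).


f(4) = -11
g(4) = 31
max = 31

31


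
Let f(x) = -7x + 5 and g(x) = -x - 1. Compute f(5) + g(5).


f(5) = -30
g(5) = -6
Sum = -36

-36


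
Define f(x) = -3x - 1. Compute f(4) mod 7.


f(4) = -13
-13 mod 7 = 1

1


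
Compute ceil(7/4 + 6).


7/4 = 1.75
1.75 + 6 = 7.75
ceil(7.75) = 8

8


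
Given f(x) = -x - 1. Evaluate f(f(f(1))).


f(1) = -2
f(-2) = 1
f(1) = -2

-2


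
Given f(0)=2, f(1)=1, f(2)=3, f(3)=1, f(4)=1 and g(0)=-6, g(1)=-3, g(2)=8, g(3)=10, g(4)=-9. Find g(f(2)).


10


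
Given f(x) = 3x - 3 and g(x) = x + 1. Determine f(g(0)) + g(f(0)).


f(g(0)) = 0
g(f(0)) = -2
Sum = -2

-2


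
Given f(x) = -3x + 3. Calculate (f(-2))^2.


f(-2) = 9
(9)^2 = 81

81


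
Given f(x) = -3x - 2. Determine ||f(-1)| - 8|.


f(-1) = 1
|1| = 1
|1 - 8| = 7

7


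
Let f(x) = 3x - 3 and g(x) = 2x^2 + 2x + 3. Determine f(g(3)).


g(3) = 27
f(27) = 78

78


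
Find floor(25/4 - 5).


25/4 = 6.25
6.25 - 5 = 1.25
floor(1.25) = 1

1


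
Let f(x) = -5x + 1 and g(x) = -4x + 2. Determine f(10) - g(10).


-11


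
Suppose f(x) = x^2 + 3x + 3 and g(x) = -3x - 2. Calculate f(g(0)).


1


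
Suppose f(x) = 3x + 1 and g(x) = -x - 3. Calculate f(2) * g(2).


f(2) = 7
g(2) = -5
Product = -35

-35


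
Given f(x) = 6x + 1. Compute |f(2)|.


13


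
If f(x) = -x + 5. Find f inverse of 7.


Solve -x + 5 = 7
x = (7 - 5) / (-1) = -2

-2


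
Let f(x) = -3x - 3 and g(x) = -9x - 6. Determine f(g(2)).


69


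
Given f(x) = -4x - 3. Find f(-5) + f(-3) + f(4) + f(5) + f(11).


f(-5) = 17
f(-3) = 9
f(4) = -19
f(5) = -23
f(11) = -47
Sum = -63

-63


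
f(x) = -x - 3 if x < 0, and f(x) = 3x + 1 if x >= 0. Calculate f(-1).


-2


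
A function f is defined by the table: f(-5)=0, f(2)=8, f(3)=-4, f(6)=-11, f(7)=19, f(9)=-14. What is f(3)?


Reading from the table at x = 3

-4


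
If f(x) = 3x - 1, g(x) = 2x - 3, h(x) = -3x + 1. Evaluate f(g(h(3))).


h(3) = -8
g(-8) = -19
f(-19) = -58

-58


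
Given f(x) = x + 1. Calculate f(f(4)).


f(4) = 5
f(5) = 6

6


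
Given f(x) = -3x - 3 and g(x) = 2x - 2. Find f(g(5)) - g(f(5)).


11


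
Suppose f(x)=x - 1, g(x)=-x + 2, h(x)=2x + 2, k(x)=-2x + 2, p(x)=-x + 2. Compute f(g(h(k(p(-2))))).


p(-2) = 4
k(4) = -6
h(-6) = -10
g(-10) = 12
f(12) = 11

11


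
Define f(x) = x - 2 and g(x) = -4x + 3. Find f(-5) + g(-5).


f(-5) = -7
g(-5) = 23
Sum = 16

16


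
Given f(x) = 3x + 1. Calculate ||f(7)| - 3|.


f(7) = 22
|22| = 22
|22 - 3| = 19

19


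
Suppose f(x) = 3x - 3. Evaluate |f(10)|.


f(10) = 27
|27| = 27

27


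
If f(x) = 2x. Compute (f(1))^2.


f(1) = 2
(2)^2 = 4

4


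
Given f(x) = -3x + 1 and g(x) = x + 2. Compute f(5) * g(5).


f(5) = -14
g(5) = 7
Product = -98

-98


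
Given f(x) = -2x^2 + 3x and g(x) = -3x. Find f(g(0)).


g(0) = 0
f(0) = (-2)*(0)^2 + 3*(0) = 0

0


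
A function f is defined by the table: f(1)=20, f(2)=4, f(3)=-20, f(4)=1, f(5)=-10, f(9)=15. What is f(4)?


Reading from the table at x = 4

1


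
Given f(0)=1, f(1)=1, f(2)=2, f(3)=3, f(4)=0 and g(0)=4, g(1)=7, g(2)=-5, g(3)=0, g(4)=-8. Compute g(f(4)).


f(4) = 0
g(0) = 4

4


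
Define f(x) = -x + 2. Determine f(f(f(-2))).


f(-2) = 4
f(4) = -2
f(-2) = 4

4


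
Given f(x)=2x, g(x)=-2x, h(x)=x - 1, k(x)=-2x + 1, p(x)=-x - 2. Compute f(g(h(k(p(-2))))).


p(-2) = 0
k(0) = 1
h(1) = 0
g(0) = 0
f(0) = 0

0


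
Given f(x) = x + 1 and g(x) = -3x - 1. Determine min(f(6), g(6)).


f(6) = 7
g(6) = -19
min = -19

-19


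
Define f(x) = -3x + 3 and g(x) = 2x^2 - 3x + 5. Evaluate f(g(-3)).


-93


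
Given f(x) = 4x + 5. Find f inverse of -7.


Solve 4x + 5 = -7
x = (-7 - 5) / 4 = -3

-3


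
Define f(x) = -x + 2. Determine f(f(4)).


4


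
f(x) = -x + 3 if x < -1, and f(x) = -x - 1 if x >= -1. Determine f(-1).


0


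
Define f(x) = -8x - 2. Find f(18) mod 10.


f(18) = -146
-146 mod 10 = 4

4


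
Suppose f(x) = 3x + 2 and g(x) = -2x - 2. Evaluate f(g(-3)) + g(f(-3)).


26


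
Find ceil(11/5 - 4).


11/5 = 2.2
2.2 - 4 = -1.8
ceil(-1.8) = -1

-1


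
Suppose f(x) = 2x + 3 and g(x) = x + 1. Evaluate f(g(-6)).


g(-6) = -5
f(-5) = -7

-7


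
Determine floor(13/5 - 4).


-2


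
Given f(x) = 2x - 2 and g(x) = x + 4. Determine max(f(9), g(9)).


16


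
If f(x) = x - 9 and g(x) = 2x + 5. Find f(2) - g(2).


f(2) = -7
g(2) = 9
Difference = -16

-16


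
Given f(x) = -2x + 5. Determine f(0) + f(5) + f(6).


-7


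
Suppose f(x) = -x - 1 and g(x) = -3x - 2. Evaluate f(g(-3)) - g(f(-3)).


f(g(-3)) = -8
g(f(-3)) = -8
Difference = 0

0


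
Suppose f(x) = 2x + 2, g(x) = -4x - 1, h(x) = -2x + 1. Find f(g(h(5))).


h(5) = -9
g(-9) = 35
f(35) = 72

72


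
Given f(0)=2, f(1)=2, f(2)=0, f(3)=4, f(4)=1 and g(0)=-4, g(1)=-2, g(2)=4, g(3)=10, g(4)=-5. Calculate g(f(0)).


f(0) = 2
g(2) = 4

4


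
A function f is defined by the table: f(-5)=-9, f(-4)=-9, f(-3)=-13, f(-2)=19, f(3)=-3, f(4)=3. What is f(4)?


Reading from the table at x = 4

3


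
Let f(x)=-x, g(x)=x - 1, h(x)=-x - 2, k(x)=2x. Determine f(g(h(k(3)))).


9


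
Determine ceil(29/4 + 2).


29/4 = 7.25
7.25 + 2 = 9.25
ceil(9.25) = 10

10


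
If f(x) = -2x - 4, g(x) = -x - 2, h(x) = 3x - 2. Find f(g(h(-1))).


h(-1) = -5
g(-5) = 3
f(3) = -10

-10


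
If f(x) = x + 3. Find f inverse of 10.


Solve x + 3 = 10
x = (10 - 3) / 1 = 7

7


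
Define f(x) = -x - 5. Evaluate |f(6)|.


f(6) = -11
|-11| = 11

11


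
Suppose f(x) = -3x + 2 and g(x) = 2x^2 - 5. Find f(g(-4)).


g(-4) = 27
f(27) = -79

-79


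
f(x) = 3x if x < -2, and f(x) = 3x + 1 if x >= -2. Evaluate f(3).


3 satisfies x >= -2
f(3) = 10

10


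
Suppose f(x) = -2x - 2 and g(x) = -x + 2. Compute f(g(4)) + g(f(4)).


f(g(4)) = 2
g(f(4)) = 12
Sum = 14

14


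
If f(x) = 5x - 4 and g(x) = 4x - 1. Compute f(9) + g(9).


f(9) = 41
g(9) = 35
Sum = 76

76


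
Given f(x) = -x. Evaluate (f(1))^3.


f(1) = -1
(-1)^3 = -1

-1


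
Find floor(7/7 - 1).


7/7 = 1
1 - 1 = 0
floor(0) = 0

0


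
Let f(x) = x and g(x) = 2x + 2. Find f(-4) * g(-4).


f(-4) = -4
g(-4) = -6
Product = 24

24


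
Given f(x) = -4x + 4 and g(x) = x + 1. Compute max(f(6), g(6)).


7


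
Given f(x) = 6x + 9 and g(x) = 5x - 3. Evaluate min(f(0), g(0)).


f(0) = 9
g(0) = -3
min = -3

-3


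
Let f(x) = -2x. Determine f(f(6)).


f(6) = -12
f(-12) = 24

24


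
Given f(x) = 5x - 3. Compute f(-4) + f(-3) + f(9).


f(-4) = -23
f(-3) = -18
f(9) = 42
Sum = 1

1


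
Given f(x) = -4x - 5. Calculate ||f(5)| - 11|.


14


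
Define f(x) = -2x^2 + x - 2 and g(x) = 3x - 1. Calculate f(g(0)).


g(0) = -1
f(-1) = (-2)*(-1)^2 + 1*(-1) - 2 = -5

-5


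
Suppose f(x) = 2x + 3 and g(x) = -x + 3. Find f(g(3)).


g(3) = 0
f(0) = 3

3


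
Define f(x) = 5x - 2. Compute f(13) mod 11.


8


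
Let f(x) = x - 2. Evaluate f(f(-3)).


f(-3) = -5
f(-5) = -7

-7


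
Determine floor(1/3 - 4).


1/3 = 0.3333
0.3333 - 4 = -3.6667
floor(-3.6667) = -4

-4


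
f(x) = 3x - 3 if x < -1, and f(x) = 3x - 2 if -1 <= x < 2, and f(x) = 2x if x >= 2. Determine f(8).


16


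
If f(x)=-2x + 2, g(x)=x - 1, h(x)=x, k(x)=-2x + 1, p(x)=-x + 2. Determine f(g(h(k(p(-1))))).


p(-1) = 3
k(3) = -5
h(-5) = -5
g(-5) = -6
f(-6) = 14

14


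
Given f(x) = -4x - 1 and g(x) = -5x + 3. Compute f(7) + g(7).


-61


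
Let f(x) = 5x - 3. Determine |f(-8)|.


f(-8) = -43
|-43| = 43

43


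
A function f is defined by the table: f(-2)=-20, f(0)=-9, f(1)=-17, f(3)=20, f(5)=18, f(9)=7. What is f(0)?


Reading from the table at x = 0

-9


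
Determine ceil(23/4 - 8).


23/4 = 5.75
5.75 - 8 = -2.25
ceil(-2.25) = -2

-2


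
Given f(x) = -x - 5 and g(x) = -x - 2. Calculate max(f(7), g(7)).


f(7) = -12
g(7) = -9
max = -9

-9


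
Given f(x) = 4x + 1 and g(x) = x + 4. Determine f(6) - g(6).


f(6) = 25
g(6) = 10
Difference = 15

15


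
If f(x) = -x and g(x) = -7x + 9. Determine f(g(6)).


g(6) = -33
f(-33) = 33

33


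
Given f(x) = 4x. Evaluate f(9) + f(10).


f(9) = 36
f(10) = 40
Sum = 76

76


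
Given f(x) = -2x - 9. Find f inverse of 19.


Solve -2x - 9 = 19
x = (19 + 9) / (-2) = -14

-14


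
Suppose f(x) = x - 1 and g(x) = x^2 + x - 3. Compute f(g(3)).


g(3) = 9
f(9) = 8

8


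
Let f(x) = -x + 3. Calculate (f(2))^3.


f(2) = 1
(1)^3 = 1

1


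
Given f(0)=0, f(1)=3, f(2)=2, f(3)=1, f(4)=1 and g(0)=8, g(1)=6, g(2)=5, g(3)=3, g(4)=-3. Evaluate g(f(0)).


f(0) = 0
g(0) = 8

8


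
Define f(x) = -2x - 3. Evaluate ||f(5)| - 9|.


f(5) = -13
|-13| = 13
|13 - 9| = 4

4


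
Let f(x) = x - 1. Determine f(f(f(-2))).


f(-2) = -3
f(-3) = -4
f(-4) = -5

-5


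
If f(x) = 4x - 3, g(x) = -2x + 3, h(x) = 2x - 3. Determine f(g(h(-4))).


97


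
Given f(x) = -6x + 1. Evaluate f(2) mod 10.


9


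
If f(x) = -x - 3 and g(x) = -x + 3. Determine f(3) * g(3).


0


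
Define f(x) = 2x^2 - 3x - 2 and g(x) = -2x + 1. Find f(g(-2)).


g(-2) = 5
f(5) = 2*(5)^2 - 3*(5) - 2 = 33

33


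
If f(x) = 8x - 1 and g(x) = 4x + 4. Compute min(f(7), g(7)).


f(7) = 55
g(7) = 32
min = 32

32


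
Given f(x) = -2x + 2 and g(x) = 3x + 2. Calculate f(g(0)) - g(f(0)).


f(g(0)) = -2
g(f(0)) = 8
Difference = -10

-10


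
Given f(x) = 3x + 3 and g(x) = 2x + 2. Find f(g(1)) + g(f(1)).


f(g(1)) = 15
g(f(1)) = 14
Sum = 29

29


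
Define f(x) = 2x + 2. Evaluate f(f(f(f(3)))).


f(3) = 8
f(8) = 18
f(18) = 38
f(38) = 78

78


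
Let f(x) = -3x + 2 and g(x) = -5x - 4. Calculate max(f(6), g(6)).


f(6) = -16
g(6) = -34
max = -16

-16


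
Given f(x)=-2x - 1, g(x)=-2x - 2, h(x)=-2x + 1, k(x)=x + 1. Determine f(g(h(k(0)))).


k(0) = 1
h(1) = -1
g(-1) = 0
f(0) = -1

-1


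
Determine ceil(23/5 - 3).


23/5 = 4.6
4.6 - 3 = 1.6
ceil(1.6) = 2

2


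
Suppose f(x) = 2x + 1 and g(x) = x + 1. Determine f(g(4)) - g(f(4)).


f(g(4)) = 11
g(f(4)) = 10
Difference = 1

1


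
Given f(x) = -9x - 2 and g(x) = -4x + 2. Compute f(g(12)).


412


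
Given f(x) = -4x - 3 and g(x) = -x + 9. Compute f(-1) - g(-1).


f(-1) = 1
g(-1) = 10
Difference = -9

-9


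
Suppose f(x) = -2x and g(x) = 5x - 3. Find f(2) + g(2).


3


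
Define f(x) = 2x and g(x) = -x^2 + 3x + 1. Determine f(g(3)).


g(3) = 1
f(1) = 2

2


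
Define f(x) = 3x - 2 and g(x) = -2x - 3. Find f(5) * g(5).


f(5) = 13
g(5) = -13
Product = -169

-169


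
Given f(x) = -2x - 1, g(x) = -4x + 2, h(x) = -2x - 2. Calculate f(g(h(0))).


h(0) = -2
g(-2) = 10
f(10) = -21

-21


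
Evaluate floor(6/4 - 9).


6/4 = 1.5
1.5 - 9 = -7.5
floor(-7.5) = -8

-8


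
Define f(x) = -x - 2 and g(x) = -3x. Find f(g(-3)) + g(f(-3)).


-14


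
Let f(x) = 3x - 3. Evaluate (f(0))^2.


f(0) = -3
(-3)^2 = 9

9


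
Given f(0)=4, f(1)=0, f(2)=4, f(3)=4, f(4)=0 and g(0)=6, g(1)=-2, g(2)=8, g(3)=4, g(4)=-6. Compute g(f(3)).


f(3) = 4
g(4) = -6

-6


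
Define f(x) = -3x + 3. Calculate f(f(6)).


48


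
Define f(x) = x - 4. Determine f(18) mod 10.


f(18) = 14
14 mod 10 = 4

4


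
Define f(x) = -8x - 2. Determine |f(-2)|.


f(-2) = 14
|14| = 14

14


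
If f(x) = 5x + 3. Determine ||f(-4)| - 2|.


f(-4) = -17
|-17| = 17
|17 - 2| = 15

15


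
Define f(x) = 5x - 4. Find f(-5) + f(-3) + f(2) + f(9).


f(-5) = -29
f(-3) = -19
f(2) = 6
f(9) = 41
Sum = -1

-1


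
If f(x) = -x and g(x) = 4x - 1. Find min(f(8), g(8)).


f(8) = -8
g(8) = 31
min = -8

-8


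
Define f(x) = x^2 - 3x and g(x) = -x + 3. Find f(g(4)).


g(4) = -1
f(-1) = 1*(-1)^2 - 3*(-1) = 4

4


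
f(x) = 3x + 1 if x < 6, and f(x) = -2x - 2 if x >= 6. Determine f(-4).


-4 satisfies x < 6
f(-4) = -11

-11


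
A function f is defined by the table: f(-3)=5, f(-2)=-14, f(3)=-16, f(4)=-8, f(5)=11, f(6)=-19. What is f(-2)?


Reading from the table at x = -2

-14


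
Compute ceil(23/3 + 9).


17


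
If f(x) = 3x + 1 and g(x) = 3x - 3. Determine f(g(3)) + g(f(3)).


46


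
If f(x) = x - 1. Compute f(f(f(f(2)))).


f(2) = 1
f(1) = 0
f(0) = -1
f(-1) = -2

-2


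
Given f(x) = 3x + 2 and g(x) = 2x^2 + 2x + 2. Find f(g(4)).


g(4) = 42
f(42) = 128

128


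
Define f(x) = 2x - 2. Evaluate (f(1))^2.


f(1) = 0
(0)^2 = 0

0


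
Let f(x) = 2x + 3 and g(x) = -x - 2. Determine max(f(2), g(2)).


f(2) = 7
g(2) = -4
max = 7

7


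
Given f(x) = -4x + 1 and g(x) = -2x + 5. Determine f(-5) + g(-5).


f(-5) = 21
g(-5) = 15
Sum = 36

36


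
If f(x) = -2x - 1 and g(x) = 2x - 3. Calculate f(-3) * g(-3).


f(-3) = 5
g(-3) = -9
Product = -45

-45


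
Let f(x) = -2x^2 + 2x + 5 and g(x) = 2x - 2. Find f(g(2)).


g(2) = 2
f(2) = (-2)*(2)^2 + 2*(2) + 5 = 1

1


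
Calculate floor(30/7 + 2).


6


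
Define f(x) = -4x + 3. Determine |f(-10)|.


f(-10) = 43
|43| = 43

43


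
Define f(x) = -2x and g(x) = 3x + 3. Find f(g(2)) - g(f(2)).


f(g(2)) = -18
g(f(2)) = -9
Difference = -9

-9


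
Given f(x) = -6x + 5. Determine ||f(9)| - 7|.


42


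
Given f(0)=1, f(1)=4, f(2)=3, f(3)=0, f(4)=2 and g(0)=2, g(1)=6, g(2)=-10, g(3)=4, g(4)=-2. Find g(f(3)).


2


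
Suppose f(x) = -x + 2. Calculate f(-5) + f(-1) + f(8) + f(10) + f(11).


-13


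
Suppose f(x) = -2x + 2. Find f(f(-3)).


f(-3) = 8
f(8) = -14

-14


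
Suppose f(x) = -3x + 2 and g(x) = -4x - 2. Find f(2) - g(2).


6


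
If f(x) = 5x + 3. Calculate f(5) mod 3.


1


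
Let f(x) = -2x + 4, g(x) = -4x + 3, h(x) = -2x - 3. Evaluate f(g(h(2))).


-58


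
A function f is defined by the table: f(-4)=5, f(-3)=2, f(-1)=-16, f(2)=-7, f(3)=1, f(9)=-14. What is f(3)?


Reading from the table at x = 3

1


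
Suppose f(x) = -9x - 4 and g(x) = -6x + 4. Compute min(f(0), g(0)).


f(0) = -4
g(0) = 4
min = -4

-4


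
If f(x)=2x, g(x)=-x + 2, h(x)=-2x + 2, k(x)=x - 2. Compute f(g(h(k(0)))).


k(0) = -2
h(-2) = 6
g(6) = -4
f(-4) = -8

-8


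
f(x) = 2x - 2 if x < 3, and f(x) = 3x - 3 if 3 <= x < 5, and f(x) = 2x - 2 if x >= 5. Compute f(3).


3 satisfies 3 <= x < 5
f(3) = 6

6


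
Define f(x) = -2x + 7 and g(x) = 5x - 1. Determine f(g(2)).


g(2) = 9
f(9) = -11

-11


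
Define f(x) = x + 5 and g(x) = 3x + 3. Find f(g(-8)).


g(-8) = -21
f(-21) = -16

-16


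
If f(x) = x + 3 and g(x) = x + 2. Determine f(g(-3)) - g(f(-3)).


f(g(-3)) = 2
g(f(-3)) = 2
Difference = 0

0


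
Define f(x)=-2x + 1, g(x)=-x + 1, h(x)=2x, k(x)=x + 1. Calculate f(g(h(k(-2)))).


k(-2) = -1
h(-1) = -2
g(-2) = 3
f(3) = -5

-5


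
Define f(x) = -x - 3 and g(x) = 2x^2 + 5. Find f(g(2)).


g(2) = 13
f(13) = -16

-16


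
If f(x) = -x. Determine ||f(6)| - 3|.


f(6) = -6
|-6| = 6
|6 - 3| = 3

3
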